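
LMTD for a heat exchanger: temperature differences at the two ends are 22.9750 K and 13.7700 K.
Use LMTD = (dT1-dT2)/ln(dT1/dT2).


dT1/dT2 = 1.6685
ln(dT1/dT2) = 0.5119
LMTD = 9.2050 / 0.5119 = 17.9815 K

17.9815 K


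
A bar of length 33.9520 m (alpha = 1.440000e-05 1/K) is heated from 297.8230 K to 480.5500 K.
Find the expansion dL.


dT = 182.7270 K
dL = 1.440000e-05 * 33.9520 * 182.7270 = 0.089337 m
L_final = 34.041337 m

dL = 0.089337 m


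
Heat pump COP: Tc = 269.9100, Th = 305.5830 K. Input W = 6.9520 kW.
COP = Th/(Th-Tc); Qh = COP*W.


COP = 305.5830 / 35.6730 = 8.5662
Qh = 8.5662 * 6.9520 = 59.5524 kW

COP = 8.5662, Qh = 59.5524 kW


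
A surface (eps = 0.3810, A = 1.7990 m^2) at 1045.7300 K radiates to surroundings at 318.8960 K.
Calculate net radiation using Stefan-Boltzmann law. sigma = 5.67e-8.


T^4 = 1.1959e+12
Tsurr^4 = 1.0342e+10
Q = 0.3810 * 5.67e-8 * 1.7990 * 1.1855e+12 = 46072.8771 W

46072.8771 W


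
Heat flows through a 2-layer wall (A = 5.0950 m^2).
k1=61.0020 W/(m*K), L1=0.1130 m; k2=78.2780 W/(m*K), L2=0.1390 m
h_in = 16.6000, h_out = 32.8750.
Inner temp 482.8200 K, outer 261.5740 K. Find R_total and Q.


R_conv_in = 1/(16.6000*5.0950) = 0.0118
R_1 = 0.1130/(61.0020*5.0950) = 0.0004
R_2 = 0.1390/(78.2780*5.0950) = 0.0003
R_conv_out = 1/(32.8750*5.0950) = 0.0060
R_total = 0.0185 K/W
Q = 221.2460 / 0.0185 = 11955.4590 W

R_total = 0.0185 K/W, Q = 11955.4590 W


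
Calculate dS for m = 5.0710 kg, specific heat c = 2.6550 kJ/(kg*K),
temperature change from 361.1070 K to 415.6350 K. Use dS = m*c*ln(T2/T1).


T2/T1 = 1.1510
ln(T2/T1) = 0.1406
dS = 5.0710 * 2.6550 * 0.1406 = 1.8934 kJ/K

1.8934 kJ/K


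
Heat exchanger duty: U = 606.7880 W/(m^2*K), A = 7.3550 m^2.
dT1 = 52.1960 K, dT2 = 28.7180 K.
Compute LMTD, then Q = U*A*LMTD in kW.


LMTD = 39.2949 K
Q = 606.7880 * 7.3550 * 39.2949 = 175370.3252 W = 175.3703 kW

175.3703 kW


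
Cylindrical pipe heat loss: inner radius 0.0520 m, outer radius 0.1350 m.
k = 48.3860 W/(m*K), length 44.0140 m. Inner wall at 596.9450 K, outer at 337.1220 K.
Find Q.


dT = 259.8230 K
ln(ro/ri) = 0.9540
Q = 2*pi*48.3860*44.0140*259.8230 / 0.9540 = 3644227.7220 W

3644227.7220 W


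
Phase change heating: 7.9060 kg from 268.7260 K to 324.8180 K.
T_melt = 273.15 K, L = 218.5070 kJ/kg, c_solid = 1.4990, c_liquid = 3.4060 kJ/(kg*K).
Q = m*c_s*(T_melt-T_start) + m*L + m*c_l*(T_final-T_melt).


Q1 (sensible, solid) = 7.9060 * 1.4990 * 4.4240 = 52.4292 kJ
Q2 (latent) = 7.9060 * 218.5070 = 1727.5163 kJ
Q3 (sensible, liquid) = 7.9060 * 3.4060 * 51.6680 = 1391.3074 kJ
Q_total = 3171.2530 kJ

3171.2530 kJ


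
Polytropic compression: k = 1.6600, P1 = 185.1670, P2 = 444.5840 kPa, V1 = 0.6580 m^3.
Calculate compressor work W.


(k-1)/k = 0.3976
(P2/P1)^exp = 1.4166
W = 2.5152 * 185.1670 * 0.6580 * (1.4166 - 1) = 127.6576 kJ

127.6576 kJ


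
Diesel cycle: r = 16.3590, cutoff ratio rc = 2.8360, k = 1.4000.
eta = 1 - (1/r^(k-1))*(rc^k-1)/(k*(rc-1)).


r^(k-1) = 3.0585
rc^k = 4.3032
eta = 0.5798 = 57.9827%

57.9827%


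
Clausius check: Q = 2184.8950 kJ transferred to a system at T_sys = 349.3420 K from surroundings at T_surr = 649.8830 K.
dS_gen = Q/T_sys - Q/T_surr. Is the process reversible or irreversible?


dS_sys = 2184.8950/349.3420 = 6.2543 kJ/K
dS_surr = -2184.8950/649.8830 = -3.3620 kJ/K
dS_gen = 6.2543 - 3.3620 = 2.8923 kJ/K (irreversible)

dS_gen = 2.8923 kJ/K, irreversible


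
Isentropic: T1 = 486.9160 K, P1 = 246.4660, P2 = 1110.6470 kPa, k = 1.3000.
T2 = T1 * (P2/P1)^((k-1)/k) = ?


(k-1)/k = 0.2308
(P2/P1)^exp = 1.4154
T2 = 486.9160 * 1.4154 = 689.1843 K

689.1843 K


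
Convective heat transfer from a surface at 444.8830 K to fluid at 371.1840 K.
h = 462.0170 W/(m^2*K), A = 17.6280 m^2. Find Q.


dT = 73.6990 K
Q = 462.0170 * 17.6280 * 73.6990 = 600236.7649 W

600236.7649 W


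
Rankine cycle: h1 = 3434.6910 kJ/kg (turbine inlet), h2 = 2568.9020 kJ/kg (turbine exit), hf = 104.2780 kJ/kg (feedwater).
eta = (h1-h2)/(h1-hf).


W = 865.7890 kJ/kg
Q_in = 3330.4130 kJ/kg
eta = 0.2600 = 25.9964%

eta = 25.9964%


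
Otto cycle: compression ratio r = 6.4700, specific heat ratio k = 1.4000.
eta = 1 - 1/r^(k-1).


r^(k-1) = 2.1104
eta = 1 - 1/2.1104 = 0.5262 = 52.6153%

52.6153%


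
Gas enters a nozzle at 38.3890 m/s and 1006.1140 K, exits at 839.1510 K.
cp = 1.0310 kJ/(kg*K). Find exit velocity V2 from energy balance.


dT = 166.9630 K
2*cp*1000*dT = 344277.7060
V1^2 = 1473.7153
V2 = sqrt(345751.4213) = 588.0063 m/s

588.0063 m/s


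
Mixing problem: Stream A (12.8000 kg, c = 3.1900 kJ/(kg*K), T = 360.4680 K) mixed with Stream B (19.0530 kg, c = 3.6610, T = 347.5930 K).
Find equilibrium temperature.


num = 38964.2954
den = 110.5850
Tf = 352.3469 K

352.3469 K


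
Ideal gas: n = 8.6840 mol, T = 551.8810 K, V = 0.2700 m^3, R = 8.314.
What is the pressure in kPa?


P = nRT/V = 8.6840 * 8.314 * 551.8810 / 0.2700
= 39845.1327 / 0.2700 = 147574.5655 Pa = 147.5746 kPa

147.5746 kPa


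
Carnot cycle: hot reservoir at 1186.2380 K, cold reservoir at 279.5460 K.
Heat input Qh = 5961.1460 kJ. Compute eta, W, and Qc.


eta = 1 - 279.5460/1186.2380 = 0.7643
W = 0.7643 * 5961.1460 = 4556.3566 kJ
Qc = 5961.1460 - 4556.3566 = 1404.7894 kJ

eta = 76.4342%, W = 4556.3566 kJ, Qc = 1404.7894 kJ


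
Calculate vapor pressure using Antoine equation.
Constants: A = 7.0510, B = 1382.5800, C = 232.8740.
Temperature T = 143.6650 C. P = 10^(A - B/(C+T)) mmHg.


C+T = 376.5390
B/(C+T) = 3.6718
log10(P) = 7.0510 - 3.6718 = 3.3792
P = 10^3.3792 = 2394.3581 mmHg

2394.3581 mmHg


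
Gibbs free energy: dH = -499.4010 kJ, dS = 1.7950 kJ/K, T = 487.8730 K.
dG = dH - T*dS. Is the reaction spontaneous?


T*dS = 487.8730 * 1.7950 = 875.7320 kJ
dG = -499.4010 - 875.7320 = -1375.1330 kJ (spontaneous)

dG = -1375.1330 kJ, spontaneous


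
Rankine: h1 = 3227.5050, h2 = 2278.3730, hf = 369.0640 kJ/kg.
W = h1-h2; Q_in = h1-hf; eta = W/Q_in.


W = 949.1320 kJ/kg
Q_in = 2858.4410 kJ/kg
eta = 0.3320 = 33.2045%

eta = 33.2045%


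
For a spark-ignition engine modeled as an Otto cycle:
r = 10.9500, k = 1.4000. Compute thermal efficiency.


r^(k-1) = 2.6047
eta = 1 - 1/2.6047 = 0.6161 = 61.6086%

61.6086%


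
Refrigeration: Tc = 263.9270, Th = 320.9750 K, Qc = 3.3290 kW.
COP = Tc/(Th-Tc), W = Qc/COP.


COP = 263.9270 / 57.0480 = 4.6264
W = 3.3290 / 4.6264 = 0.7196 kW

COP = 4.6264, W = 0.7196 kW


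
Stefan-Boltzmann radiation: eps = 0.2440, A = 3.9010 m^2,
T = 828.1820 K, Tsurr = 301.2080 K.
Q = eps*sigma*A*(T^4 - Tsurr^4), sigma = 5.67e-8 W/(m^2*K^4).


T^4 = 4.7044e+11
Tsurr^4 = 8.2313e+09
Q = 0.2440 * 5.67e-8 * 3.9010 * 4.6221e+11 = 24945.1364 W

24945.1364 W


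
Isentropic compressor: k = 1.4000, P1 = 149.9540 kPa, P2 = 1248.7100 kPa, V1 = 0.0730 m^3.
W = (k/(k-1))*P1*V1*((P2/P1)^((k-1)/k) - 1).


(k-1)/k = 0.2857
(P2/P1)^exp = 1.8323
W = 3.5000 * 149.9540 * 0.0730 * (1.8323 - 1) = 31.8888 kJ

31.8888 kJ


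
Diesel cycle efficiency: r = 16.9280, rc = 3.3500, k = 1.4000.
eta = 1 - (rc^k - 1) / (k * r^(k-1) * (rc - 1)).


r^(k-1) = 3.1006
rc^k = 5.4333
eta = 0.5654 = 56.5402%

56.5402%


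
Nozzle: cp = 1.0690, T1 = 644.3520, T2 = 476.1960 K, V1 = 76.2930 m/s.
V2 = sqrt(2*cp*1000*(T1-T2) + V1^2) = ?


dT = 168.1560 K
2*cp*1000*dT = 359517.5280
V1^2 = 5820.6218
V2 = sqrt(365338.1498) = 604.4321 m/s

604.4321 m/s


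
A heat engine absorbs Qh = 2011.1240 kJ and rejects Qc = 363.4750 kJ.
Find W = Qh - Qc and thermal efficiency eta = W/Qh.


W = 2011.1240 - 363.4750 = 1647.6490 kJ
eta = 1647.6490 / 2011.1240 = 0.8193 = 81.9268%

W = 1647.6490 kJ, eta = 81.9268%


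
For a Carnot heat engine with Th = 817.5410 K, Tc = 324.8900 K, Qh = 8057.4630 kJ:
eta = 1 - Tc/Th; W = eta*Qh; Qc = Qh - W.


eta = 1 - 324.8900/817.5410 = 0.6026
W = 0.6026 * 8057.4630 = 4855.4350 kJ
Qc = 8057.4630 - 4855.4350 = 3202.0280 kJ

eta = 60.2601%, W = 4855.4350 kJ, Qc = 3202.0280 kJ


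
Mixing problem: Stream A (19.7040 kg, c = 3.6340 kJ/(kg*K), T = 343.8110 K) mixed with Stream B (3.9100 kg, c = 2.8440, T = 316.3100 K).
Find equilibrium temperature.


num = 28135.7382
den = 82.7244
Tf = 340.1142 K

340.1142 K


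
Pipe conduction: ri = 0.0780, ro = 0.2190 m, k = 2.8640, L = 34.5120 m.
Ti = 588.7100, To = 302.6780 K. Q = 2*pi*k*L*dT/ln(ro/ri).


dT = 286.0320 K
ln(ro/ri) = 1.0324
Q = 2*pi*2.8640*34.5120*286.0320 / 1.0324 = 172070.0331 W

172070.0331 W


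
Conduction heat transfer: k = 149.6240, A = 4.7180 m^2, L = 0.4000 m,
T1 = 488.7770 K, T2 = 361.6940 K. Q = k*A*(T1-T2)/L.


dT = 127.0830 K
Q = 149.6240 * 4.7180 * 127.0830 / 0.4000 = 224277.9948 W

224277.9948 W


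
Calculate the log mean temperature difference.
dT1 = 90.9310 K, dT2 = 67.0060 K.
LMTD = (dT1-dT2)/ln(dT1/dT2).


dT1/dT2 = 1.3571
ln(dT1/dT2) = 0.3053
LMTD = 23.9250 / 0.3053 = 78.3607 K

78.3607 K


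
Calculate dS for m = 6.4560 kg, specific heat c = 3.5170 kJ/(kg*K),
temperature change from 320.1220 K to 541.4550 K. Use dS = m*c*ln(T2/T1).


T2/T1 = 1.6914
ln(T2/T1) = 0.5256
dS = 6.4560 * 3.5170 * 0.5256 = 11.9332 kJ/K

11.9332 kJ/K


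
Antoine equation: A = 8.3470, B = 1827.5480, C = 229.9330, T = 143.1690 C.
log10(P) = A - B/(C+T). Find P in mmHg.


C+T = 373.1020
B/(C+T) = 4.8983
log10(P) = 8.3470 - 4.8983 = 3.4487
P = 10^3.4487 = 2810.2631 mmHg

2810.2631 mmHg


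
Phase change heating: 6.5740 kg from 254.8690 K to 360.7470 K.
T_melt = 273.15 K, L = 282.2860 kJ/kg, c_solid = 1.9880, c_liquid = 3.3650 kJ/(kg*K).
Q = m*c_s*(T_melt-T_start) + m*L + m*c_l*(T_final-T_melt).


Q1 (sensible, solid) = 6.5740 * 1.9880 * 18.2810 = 238.9164 kJ
Q2 (latent) = 6.5740 * 282.2860 = 1855.7482 kJ
Q3 (sensible, liquid) = 6.5740 * 3.3650 * 87.5970 = 1937.7779 kJ
Q_total = 4032.4425 kJ

4032.4425 kJ


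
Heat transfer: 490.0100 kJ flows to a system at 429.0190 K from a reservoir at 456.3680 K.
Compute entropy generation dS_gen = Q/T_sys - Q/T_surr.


dS_sys = 490.0100/429.0190 = 1.1422 kJ/K
dS_surr = -490.0100/456.3680 = -1.0737 kJ/K
dS_gen = 1.1422 - 1.0737 = 0.0684 kJ/K (irreversible)

dS_gen = 0.0684 kJ/K, irreversible


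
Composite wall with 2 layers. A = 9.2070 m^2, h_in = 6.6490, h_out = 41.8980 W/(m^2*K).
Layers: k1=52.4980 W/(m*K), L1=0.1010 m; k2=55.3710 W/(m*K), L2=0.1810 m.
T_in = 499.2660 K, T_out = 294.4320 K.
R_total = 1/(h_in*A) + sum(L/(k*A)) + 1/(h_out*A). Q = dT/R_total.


R_conv_in = 1/(6.6490*9.2070) = 0.0163
R_1 = 0.1010/(52.4980*9.2070) = 0.0002
R_2 = 0.1810/(55.3710*9.2070) = 0.0004
R_conv_out = 1/(41.8980*9.2070) = 0.0026
R_total = 0.0195 K/W
Q = 204.8340 / 0.0195 = 10508.8566 W

R_total = 0.0195 K/W, Q = 10508.8566 W


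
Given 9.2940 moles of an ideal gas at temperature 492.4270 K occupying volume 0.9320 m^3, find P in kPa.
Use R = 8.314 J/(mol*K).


P = nRT/V = 9.2940 * 8.314 * 492.4270 / 0.9320
= 38049.9899 / 0.9320 = 40826.1694 Pa = 40.8262 kPa

40.8262 kPa


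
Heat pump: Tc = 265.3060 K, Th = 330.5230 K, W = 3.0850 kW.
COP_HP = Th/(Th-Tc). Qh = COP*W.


COP = 330.5230 / 65.2170 = 5.0680
Qh = 5.0680 * 3.0850 = 15.6349 kW

COP = 5.0680, Qh = 15.6349 kW


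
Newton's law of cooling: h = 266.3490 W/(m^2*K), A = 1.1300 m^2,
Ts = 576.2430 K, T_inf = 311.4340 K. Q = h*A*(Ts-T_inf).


dT = 264.8090 K
Q = 266.3490 * 1.1300 * 264.8090 = 79700.7219 W

79700.7219 W


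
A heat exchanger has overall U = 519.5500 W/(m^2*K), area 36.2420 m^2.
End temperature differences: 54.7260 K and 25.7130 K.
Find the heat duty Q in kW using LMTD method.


LMTD = 38.4104 K
Q = 519.5500 * 36.2420 * 38.4104 = 723249.9049 W = 723.2499 kW

723.2499 kW


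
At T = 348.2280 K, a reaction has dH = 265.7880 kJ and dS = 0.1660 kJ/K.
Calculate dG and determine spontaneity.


T*dS = 348.2280 * 0.1660 = 57.8058 kJ
dG = 265.7880 - 57.8058 = 207.9822 kJ (non-spontaneous)

dG = 207.9822 kJ, non-spontaneous


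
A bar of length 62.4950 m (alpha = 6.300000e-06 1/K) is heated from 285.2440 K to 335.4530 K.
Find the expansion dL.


dT = 50.2090 K
dL = 6.300000e-06 * 62.4950 * 50.2090 = 0.019768 m
L_final = 62.514768 m

dL = 0.019768 m


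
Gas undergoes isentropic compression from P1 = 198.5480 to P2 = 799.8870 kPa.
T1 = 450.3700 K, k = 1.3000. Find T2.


(k-1)/k = 0.2308
(P2/P1)^exp = 1.3793
T2 = 450.3700 * 1.3793 = 621.1872 K

621.1872 K


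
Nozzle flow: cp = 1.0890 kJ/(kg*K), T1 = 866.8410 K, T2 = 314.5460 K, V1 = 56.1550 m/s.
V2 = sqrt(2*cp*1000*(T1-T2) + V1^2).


dT = 552.2950 K
2*cp*1000*dT = 1202898.5100
V1^2 = 3153.3840
V2 = sqrt(1206051.8940) = 1098.2039 m/s

1098.2039 m/s


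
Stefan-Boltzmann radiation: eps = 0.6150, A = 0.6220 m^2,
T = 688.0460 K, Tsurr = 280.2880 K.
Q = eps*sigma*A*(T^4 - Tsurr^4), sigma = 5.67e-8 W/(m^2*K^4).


T^4 = 2.2411e+11
Tsurr^4 = 6.1719e+09
Q = 0.6150 * 5.67e-8 * 0.6220 * 2.1794e+11 = 4727.0550 W

4727.0550 W


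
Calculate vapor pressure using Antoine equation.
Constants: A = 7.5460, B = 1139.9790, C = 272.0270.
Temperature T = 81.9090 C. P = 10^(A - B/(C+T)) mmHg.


C+T = 353.9360
B/(C+T) = 3.2209
log10(P) = 7.5460 - 3.2209 = 4.3251
P = 10^4.3251 = 21141.6090 mmHg

21141.6090 mmHg


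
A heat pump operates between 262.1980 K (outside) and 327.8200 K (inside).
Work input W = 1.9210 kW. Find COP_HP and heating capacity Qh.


COP = 327.8200 / 65.6220 = 4.9956
Qh = 4.9956 * 1.9210 = 9.5965 kW

COP = 4.9956, Qh = 9.5965 kW


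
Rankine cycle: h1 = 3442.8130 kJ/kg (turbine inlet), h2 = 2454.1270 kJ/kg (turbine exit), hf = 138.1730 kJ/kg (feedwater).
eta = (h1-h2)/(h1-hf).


W = 988.6860 kJ/kg
Q_in = 3304.6400 kJ/kg
eta = 0.2992 = 29.9181%

eta = 29.9181%


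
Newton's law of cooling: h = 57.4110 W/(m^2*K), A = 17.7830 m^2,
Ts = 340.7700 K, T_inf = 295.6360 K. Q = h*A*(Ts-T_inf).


dT = 45.1340 K
Q = 57.4110 * 17.7830 * 45.1340 = 46079.0975 W

46079.0975 W


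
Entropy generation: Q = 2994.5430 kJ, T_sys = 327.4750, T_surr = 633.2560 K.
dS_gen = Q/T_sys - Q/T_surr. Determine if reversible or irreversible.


dS_sys = 2994.5430/327.4750 = 9.1443 kJ/K
dS_surr = -2994.5430/633.2560 = -4.7288 kJ/K
dS_gen = 9.1443 - 4.7288 = 4.4155 kJ/K (irreversible)

dS_gen = 4.4155 kJ/K, irreversible


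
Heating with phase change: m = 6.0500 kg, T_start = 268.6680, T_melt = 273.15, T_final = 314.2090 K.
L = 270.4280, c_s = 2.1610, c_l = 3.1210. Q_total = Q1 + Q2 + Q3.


Q1 (sensible, solid) = 6.0500 * 2.1610 * 4.4820 = 58.5979 kJ
Q2 (latent) = 6.0500 * 270.4280 = 1636.0894 kJ
Q3 (sensible, liquid) = 6.0500 * 3.1210 * 41.0590 = 775.2781 kJ
Q_total = 2469.9654 kJ

2469.9654 kJ


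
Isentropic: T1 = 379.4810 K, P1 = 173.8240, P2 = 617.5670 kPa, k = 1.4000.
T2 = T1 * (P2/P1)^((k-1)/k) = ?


(k-1)/k = 0.2857
(P2/P1)^exp = 1.4365
T2 = 379.4810 * 1.4365 = 545.1261 K

545.1261 K


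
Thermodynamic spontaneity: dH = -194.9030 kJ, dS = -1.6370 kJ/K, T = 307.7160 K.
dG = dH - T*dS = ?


T*dS = 307.7160 * -1.6370 = -503.7311 kJ
dG = -194.9030 + 503.7311 = 308.8281 kJ (non-spontaneous)

dG = 308.8281 kJ, non-spontaneous


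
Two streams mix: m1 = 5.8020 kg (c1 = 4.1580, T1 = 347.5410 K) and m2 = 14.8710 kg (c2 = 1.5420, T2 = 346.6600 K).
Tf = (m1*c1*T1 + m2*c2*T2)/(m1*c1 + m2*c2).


num = 16333.6168
den = 47.0558
Tf = 347.1117 K

347.1117 K


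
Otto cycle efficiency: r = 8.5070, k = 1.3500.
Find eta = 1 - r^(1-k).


r^(k-1) = 2.1155
eta = 1 - 1/2.1155 = 0.5273 = 52.7308%

52.7308%


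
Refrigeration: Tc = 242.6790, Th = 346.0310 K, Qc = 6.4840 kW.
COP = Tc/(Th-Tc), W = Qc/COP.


COP = 242.6790 / 103.3520 = 2.3481
W = 6.4840 / 2.3481 = 2.7614 kW

COP = 2.3481, W = 2.7614 kW


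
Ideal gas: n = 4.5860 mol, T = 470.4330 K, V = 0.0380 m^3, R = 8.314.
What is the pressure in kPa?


P = nRT/V = 4.5860 * 8.314 * 470.4330 / 0.0380
= 17936.6713 / 0.0380 = 472017.6659 Pa = 472.0177 kPa

472.0177 kPa


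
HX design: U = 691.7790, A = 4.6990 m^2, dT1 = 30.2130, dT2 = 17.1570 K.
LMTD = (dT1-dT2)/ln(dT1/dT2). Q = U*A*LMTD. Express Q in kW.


LMTD = 23.0726 K
Q = 691.7790 * 4.6990 * 23.0726 = 75001.3928 W = 75.0014 kW

75.0014 kW


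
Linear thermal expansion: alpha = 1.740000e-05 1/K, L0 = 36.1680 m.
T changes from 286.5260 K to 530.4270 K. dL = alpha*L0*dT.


dT = 243.9010 K
dL = 1.740000e-05 * 36.1680 * 243.9010 = 0.153493 m
L_final = 36.321493 m

dL = 0.153493 m


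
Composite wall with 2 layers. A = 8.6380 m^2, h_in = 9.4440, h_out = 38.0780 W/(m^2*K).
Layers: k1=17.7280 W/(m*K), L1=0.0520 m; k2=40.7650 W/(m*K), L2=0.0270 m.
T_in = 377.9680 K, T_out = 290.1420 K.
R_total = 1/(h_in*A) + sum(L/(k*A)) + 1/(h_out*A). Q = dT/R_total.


R_conv_in = 1/(9.4440*8.6380) = 0.0123
R_1 = 0.0520/(17.7280*8.6380) = 0.0003
R_2 = 0.0270/(40.7650*8.6380) = 7.6677e-05
R_conv_out = 1/(38.0780*8.6380) = 0.0030
R_total = 0.0157 K/W
Q = 87.8260 / 0.0157 = 5588.7311 W

R_total = 0.0157 K/W, Q = 5588.7311 W


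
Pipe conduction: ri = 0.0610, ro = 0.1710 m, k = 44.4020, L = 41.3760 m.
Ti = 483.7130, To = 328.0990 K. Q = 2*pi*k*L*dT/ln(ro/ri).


dT = 155.6140 K
ln(ro/ri) = 1.0308
Q = 2*pi*44.4020*41.3760*155.6140 / 1.0308 = 1742647.3220 W

1742647.3220 W


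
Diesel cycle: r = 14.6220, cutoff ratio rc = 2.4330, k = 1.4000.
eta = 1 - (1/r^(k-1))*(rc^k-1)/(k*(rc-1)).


r^(k-1) = 2.9242
rc^k = 3.4722
eta = 0.5786 = 57.8596%

57.8596%


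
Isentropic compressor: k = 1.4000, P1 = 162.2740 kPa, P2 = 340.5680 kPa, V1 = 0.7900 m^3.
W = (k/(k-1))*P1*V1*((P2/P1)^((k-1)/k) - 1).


(k-1)/k = 0.2857
(P2/P1)^exp = 1.2359
W = 3.5000 * 162.2740 * 0.7900 * (1.2359 - 1) = 105.8502 kJ

105.8502 kJ


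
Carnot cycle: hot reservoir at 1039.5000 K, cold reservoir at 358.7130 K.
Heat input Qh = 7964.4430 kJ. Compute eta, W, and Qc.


eta = 1 - 358.7130/1039.5000 = 0.6549
W = 0.6549 * 7964.4430 = 5216.0551 kJ
Qc = 7964.4430 - 5216.0551 = 2748.3879 kJ

eta = 65.4918%, W = 5216.0551 kJ, Qc = 2748.3879 kJ


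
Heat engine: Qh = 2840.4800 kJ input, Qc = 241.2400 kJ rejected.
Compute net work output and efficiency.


W = 2840.4800 - 241.2400 = 2599.2400 kJ
eta = 2599.2400 / 2840.4800 = 0.9151 = 91.5071%

W = 2599.2400 kJ, eta = 91.5071%


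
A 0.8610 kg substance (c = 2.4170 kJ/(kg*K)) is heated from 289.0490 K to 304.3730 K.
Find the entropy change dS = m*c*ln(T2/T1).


T2/T1 = 1.0530
ln(T2/T1) = 0.0517
dS = 0.8610 * 2.4170 * 0.0517 = 0.1075 kJ/K

0.1075 kJ/K


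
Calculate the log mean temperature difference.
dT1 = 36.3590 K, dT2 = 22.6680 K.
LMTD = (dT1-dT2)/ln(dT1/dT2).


dT1/dT2 = 1.6040
ln(dT1/dT2) = 0.4725
LMTD = 13.6910 / 0.4725 = 28.9764 K

28.9764 K


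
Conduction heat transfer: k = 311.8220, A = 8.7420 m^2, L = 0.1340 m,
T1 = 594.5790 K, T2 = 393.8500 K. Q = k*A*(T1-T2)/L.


dT = 200.7290 K
Q = 311.8220 * 8.7420 * 200.7290 / 0.1340 = 4083408.9615 W

4083408.9615 W


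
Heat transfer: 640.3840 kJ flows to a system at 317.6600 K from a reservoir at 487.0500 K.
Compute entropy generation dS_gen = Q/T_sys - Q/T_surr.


dS_sys = 640.3840/317.6600 = 2.0159 kJ/K
dS_surr = -640.3840/487.0500 = -1.3148 kJ/K
dS_gen = 2.0159 - 1.3148 = 0.7011 kJ/K (irreversible)

dS_gen = 0.7011 kJ/K, irreversible


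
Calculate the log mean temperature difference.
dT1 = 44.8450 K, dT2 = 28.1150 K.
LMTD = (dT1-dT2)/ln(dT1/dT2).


dT1/dT2 = 1.5951
ln(dT1/dT2) = 0.4669
LMTD = 16.7300 / 0.4669 = 35.8314 K

35.8314 K


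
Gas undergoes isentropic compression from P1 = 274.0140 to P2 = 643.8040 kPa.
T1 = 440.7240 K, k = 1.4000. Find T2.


(k-1)/k = 0.2857
(P2/P1)^exp = 1.2764
T2 = 440.7240 * 1.2764 = 562.5502 K

562.5502 K


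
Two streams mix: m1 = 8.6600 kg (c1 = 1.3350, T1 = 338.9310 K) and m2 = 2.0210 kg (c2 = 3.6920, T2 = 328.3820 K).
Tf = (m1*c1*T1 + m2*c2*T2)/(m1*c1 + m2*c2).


num = 6368.6480
den = 19.0226
Tf = 334.7932 K

334.7932 K


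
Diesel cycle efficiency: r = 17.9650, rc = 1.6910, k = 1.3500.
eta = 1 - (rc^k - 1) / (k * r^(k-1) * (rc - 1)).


r^(k-1) = 2.7482
rc^k = 2.0323
eta = 0.5973 = 59.7323%

59.7323%


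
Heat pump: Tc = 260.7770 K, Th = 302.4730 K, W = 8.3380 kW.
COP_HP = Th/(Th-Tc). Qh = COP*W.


COP = 302.4730 / 41.6960 = 7.2542
Qh = 7.2542 * 8.3380 = 60.4859 kW

COP = 7.2542, Qh = 60.4859 kW


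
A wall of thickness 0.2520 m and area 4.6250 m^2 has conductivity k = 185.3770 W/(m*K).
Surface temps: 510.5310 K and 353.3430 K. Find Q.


dT = 157.1880 K
Q = 185.3770 * 4.6250 * 157.1880 / 0.2520 = 534793.8866 W

534793.8866 W


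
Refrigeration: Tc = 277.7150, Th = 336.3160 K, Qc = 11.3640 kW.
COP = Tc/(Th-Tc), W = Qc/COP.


COP = 277.7150 / 58.6010 = 4.7391
W = 11.3640 / 4.7391 = 2.3979 kW

COP = 4.7391, W = 2.3979 kW


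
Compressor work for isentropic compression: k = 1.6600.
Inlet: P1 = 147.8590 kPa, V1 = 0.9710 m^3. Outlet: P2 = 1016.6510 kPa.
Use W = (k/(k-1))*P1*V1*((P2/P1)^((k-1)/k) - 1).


(k-1)/k = 0.3976
(P2/P1)^exp = 2.1523
W = 2.5152 * 147.8590 * 0.9710 * (2.1523 - 1) = 416.1155 kJ

416.1155 kJ


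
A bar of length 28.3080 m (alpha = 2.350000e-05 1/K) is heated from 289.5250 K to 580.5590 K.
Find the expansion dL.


dT = 291.0340 K
dL = 2.350000e-05 * 28.3080 * 291.0340 = 0.193607 m
L_final = 28.501607 m

dL = 0.193607 m


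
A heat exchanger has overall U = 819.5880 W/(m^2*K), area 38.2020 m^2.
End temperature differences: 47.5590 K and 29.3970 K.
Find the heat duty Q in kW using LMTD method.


LMTD = 37.7527 K
Q = 819.5880 * 38.2020 * 37.7527 = 1182032.6948 W = 1182.0327 kW

1182.0327 kW


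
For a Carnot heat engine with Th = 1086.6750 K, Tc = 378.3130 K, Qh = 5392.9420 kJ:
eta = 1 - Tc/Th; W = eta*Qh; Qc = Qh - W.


eta = 1 - 378.3130/1086.6750 = 0.6519
W = 0.6519 * 5392.9420 = 3515.4533 kJ
Qc = 5392.9420 - 3515.4533 = 1877.4887 kJ

eta = 65.1862%, W = 3515.4533 kJ, Qc = 1877.4887 kJ


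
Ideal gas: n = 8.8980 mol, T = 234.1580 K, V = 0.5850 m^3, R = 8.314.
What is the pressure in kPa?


P = nRT/V = 8.8980 * 8.314 * 234.1580 / 0.5850
= 17322.5340 / 0.5850 = 29611.1692 Pa = 29.6112 kPa

29.6112 kPa


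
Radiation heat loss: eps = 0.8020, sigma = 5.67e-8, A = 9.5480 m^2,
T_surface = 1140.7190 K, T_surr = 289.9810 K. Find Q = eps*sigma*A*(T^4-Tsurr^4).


T^4 = 1.6932e+12
Tsurr^4 = 7.0710e+09
Q = 0.8020 * 5.67e-8 * 9.5480 * 1.6862e+12 = 732094.4509 W

732094.4509 W


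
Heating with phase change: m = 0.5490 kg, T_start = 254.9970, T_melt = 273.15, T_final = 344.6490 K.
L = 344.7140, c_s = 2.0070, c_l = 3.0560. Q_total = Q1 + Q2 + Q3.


Q1 (sensible, solid) = 0.5490 * 2.0070 * 18.1530 = 20.0018 kJ
Q2 (latent) = 0.5490 * 344.7140 = 189.2480 kJ
Q3 (sensible, liquid) = 0.5490 * 3.0560 * 71.4990 = 119.9570 kJ
Q_total = 329.2068 kJ

329.2068 kJ


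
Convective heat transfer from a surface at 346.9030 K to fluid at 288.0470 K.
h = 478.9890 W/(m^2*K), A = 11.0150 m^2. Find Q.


dT = 58.8560 K
Q = 478.9890 * 11.0150 * 58.8560 = 310528.0131 W

310528.0131 W


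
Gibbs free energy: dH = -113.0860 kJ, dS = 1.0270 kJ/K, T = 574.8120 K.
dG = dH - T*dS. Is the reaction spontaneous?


T*dS = 574.8120 * 1.0270 = 590.3319 kJ
dG = -113.0860 - 590.3319 = -703.4179 kJ (spontaneous)

dG = -703.4179 kJ, spontaneous


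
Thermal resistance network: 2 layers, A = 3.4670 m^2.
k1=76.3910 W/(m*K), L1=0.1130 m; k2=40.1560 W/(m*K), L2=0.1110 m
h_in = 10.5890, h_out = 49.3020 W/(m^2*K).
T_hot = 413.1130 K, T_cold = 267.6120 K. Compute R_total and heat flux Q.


R_conv_in = 1/(10.5890*3.4670) = 0.0272
R_1 = 0.1130/(76.3910*3.4670) = 0.0004
R_2 = 0.1110/(40.1560*3.4670) = 0.0008
R_conv_out = 1/(49.3020*3.4670) = 0.0059
R_total = 0.0343 K/W
Q = 145.5010 / 0.0343 = 4240.3668 W

R_total = 0.0343 K/W, Q = 4240.3668 W


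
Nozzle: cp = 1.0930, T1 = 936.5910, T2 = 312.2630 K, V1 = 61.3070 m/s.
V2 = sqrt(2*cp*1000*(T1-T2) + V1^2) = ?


dT = 624.3280 K
2*cp*1000*dT = 1364781.0080
V1^2 = 3758.5482
V2 = sqrt(1368539.5562) = 1169.8460 m/s

1169.8460 m/s


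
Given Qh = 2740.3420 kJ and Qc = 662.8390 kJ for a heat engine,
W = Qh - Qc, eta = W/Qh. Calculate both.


W = 2740.3420 - 662.8390 = 2077.5030 kJ
eta = 2077.5030 / 2740.3420 = 0.7581 = 75.8118%

W = 2077.5030 kJ, eta = 75.8118%


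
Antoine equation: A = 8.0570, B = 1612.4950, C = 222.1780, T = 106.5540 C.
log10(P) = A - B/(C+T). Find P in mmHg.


C+T = 328.7320
B/(C+T) = 4.9052
log10(P) = 8.0570 - 4.9052 = 3.1518
P = 10^3.1518 = 1418.4162 mmHg

1418.4162 mmHg


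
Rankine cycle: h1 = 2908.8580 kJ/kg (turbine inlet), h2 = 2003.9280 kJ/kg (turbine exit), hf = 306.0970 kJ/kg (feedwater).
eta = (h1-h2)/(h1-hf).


W = 904.9300 kJ/kg
Q_in = 2602.7610 kJ/kg
eta = 0.3477 = 34.7681%

eta = 34.7681%


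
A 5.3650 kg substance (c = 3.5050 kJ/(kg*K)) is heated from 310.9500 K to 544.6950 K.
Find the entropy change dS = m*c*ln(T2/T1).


T2/T1 = 1.7517
ln(T2/T1) = 0.5606
dS = 5.3650 * 3.5050 * 0.5606 = 10.5416 kJ/K

10.5416 kJ/K


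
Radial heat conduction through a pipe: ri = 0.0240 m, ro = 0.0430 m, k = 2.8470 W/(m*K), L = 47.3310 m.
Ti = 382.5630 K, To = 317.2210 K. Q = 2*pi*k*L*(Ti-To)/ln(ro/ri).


dT = 65.3420 K
ln(ro/ri) = 0.5831
Q = 2*pi*2.8470*47.3310*65.3420 / 0.5831 = 94869.7870 W

94869.7870 W


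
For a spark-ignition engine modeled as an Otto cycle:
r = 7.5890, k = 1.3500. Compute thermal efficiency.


r^(k-1) = 2.0327
eta = 1 - 1/2.0327 = 0.5080 = 50.8034%

50.8034%


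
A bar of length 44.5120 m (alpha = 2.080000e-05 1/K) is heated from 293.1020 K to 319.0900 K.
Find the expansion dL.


dT = 25.9880 K
dL = 2.080000e-05 * 44.5120 * 25.9880 = 0.024061 m
L_final = 44.536061 m

dL = 0.024061 m


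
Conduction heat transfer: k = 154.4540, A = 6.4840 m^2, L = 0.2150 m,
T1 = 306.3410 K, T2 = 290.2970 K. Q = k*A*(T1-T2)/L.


dT = 16.0440 K
Q = 154.4540 * 6.4840 * 16.0440 / 0.2150 = 74733.6785 W

74733.6785 W


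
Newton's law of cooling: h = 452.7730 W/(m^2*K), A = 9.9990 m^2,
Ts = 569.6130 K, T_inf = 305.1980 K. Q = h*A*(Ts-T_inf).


dT = 264.4150 K
Q = 452.7730 * 9.9990 * 264.4150 = 1197080.0080 W

1197080.0080 W


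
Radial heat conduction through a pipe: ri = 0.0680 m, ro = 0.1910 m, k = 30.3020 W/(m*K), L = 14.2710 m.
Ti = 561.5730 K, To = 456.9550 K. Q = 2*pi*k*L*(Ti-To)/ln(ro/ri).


dT = 104.6180 K
ln(ro/ri) = 1.0328
Q = 2*pi*30.3020*14.2710*104.6180 / 1.0328 = 275239.1235 W

275239.1235 W


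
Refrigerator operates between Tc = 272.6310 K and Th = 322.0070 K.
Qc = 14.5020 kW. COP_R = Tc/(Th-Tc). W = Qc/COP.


COP = 272.6310 / 49.3760 = 5.5215
W = 14.5020 / 5.5215 = 2.6264 kW

COP = 5.5215, W = 2.6264 kW


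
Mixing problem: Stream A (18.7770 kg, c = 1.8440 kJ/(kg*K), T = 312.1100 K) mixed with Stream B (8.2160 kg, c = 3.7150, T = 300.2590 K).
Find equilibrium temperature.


num = 19971.3799
den = 65.1472
Tf = 306.5576 K

306.5576 K


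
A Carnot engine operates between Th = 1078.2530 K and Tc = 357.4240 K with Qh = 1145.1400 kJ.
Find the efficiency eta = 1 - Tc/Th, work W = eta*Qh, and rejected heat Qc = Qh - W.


eta = 1 - 357.4240/1078.2530 = 0.6685
W = 0.6685 * 1145.1400 = 765.5440 kJ
Qc = 1145.1400 - 765.5440 = 379.5960 kJ

eta = 66.8516%, W = 765.5440 kJ, Qc = 379.5960 kJ


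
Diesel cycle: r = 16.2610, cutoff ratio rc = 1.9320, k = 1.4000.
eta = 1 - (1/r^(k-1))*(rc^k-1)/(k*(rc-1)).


r^(k-1) = 3.0511
rc^k = 2.5143
eta = 0.6196 = 61.9638%

61.9638%


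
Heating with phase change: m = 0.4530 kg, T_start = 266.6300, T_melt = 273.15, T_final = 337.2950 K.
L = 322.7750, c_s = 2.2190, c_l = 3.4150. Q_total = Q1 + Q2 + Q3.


Q1 (sensible, solid) = 0.4530 * 2.2190 * 6.5200 = 6.5539 kJ
Q2 (latent) = 0.4530 * 322.7750 = 146.2171 kJ
Q3 (sensible, liquid) = 0.4530 * 3.4150 * 64.1450 = 99.2320 kJ
Q_total = 252.0030 kJ

252.0030 kJ


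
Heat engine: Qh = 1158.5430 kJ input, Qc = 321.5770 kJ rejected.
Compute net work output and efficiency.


W = 1158.5430 - 321.5770 = 836.9660 kJ
eta = 836.9660 / 1158.5430 = 0.7224 = 72.2430%

W = 836.9660 kJ, eta = 72.2430%


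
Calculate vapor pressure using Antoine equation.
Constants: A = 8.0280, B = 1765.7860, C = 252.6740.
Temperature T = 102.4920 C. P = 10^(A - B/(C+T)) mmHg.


C+T = 355.1660
B/(C+T) = 4.9717
log10(P) = 8.0280 - 4.9717 = 3.0563
P = 10^3.0563 = 1138.3603 mmHg

1138.3603 mmHg


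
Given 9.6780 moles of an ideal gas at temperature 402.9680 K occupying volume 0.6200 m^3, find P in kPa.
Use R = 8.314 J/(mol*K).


P = nRT/V = 9.6780 * 8.314 * 402.9680 / 0.6200
= 32423.9707 / 0.6200 = 52296.7269 Pa = 52.2967 kPa

52.2967 kPa


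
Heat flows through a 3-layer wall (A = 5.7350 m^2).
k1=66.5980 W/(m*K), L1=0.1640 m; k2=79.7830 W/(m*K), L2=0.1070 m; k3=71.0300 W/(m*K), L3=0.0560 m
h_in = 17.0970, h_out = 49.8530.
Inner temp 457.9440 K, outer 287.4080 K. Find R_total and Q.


R_conv_in = 1/(17.0970*5.7350) = 0.0102
R_1 = 0.1640/(66.5980*5.7350) = 0.0004
R_2 = 0.1070/(79.7830*5.7350) = 0.0002
R_3 = 0.0560/(71.0300*5.7350) = 0.0001
R_conv_out = 1/(49.8530*5.7350) = 0.0035
R_total = 0.0145 K/W
Q = 170.5360 / 0.0145 = 11763.4601 W

R_total = 0.0145 K/W, Q = 11763.4601 W


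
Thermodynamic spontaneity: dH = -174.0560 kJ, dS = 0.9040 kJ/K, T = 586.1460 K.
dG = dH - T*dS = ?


T*dS = 586.1460 * 0.9040 = 529.8760 kJ
dG = -174.0560 - 529.8760 = -703.9320 kJ (spontaneous)

dG = -703.9320 kJ, spontaneous


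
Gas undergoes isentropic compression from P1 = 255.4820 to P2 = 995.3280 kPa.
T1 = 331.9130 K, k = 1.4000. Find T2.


(k-1)/k = 0.2857
(P2/P1)^exp = 1.4748
T2 = 331.9130 * 1.4748 = 489.5182 K

489.5182 K


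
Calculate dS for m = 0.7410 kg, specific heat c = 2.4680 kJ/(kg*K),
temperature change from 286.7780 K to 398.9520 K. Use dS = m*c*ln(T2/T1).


T2/T1 = 1.3912
ln(T2/T1) = 0.3301
dS = 0.7410 * 2.4680 * 0.3301 = 0.6037 kJ/K

0.6037 kJ/K


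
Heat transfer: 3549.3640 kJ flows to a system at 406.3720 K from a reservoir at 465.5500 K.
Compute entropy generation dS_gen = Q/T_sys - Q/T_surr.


dS_sys = 3549.3640/406.3720 = 8.7343 kJ/K
dS_surr = -3549.3640/465.5500 = -7.6240 kJ/K
dS_gen = 8.7343 - 7.6240 = 1.1102 kJ/K (irreversible)

dS_gen = 1.1102 kJ/K, irreversible


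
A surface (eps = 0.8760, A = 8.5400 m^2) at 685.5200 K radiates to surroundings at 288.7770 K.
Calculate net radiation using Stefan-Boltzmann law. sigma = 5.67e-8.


T^4 = 2.2084e+11
Tsurr^4 = 6.9543e+09
Q = 0.8760 * 5.67e-8 * 8.5400 * 2.1389e+11 = 90725.5803 W

90725.5803 W


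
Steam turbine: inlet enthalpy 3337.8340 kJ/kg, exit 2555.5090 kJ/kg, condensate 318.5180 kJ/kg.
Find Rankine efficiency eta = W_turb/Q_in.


W = 782.3250 kJ/kg
Q_in = 3019.3160 kJ/kg
eta = 0.2591 = 25.9107%

eta = 25.9107%


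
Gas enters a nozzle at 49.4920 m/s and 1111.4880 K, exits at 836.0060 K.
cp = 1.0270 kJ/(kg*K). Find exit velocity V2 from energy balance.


dT = 275.4820 K
2*cp*1000*dT = 565840.0280
V1^2 = 2449.4581
V2 = sqrt(568289.4861) = 753.8498 m/s

753.8498 m/s


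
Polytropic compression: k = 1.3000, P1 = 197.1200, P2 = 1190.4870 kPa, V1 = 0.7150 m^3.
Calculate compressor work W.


(k-1)/k = 0.2308
(P2/P1)^exp = 1.5144
W = 4.3333 * 197.1200 * 0.7150 * (1.5144 - 1) = 314.1425 kJ

314.1425 kJ


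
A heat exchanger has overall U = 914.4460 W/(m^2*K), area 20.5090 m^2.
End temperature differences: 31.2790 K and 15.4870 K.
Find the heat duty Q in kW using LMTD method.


LMTD = 22.4655 K
Q = 914.4460 * 20.5090 * 22.4655 = 421325.4867 W = 421.3255 kW

421.3255 kW


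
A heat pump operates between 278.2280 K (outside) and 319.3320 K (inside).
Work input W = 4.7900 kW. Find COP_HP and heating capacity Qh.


COP = 319.3320 / 41.1040 = 7.7689
Qh = 7.7689 * 4.7900 = 37.2129 kW

COP = 7.7689, Qh = 37.2129 kW


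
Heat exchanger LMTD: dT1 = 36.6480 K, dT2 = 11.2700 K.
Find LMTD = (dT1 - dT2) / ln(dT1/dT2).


dT1/dT2 = 3.2518
ln(dT1/dT2) = 1.1792
LMTD = 25.3780 / 1.1792 = 21.5211 K

21.5211 K


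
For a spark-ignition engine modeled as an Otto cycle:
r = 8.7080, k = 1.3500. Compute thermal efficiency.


r^(k-1) = 2.1329
eta = 1 - 1/2.1329 = 0.5312 = 53.1156%

53.1156%


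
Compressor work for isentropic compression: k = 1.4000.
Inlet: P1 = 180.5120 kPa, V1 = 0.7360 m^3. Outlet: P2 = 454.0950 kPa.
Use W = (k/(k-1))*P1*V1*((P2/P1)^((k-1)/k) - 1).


(k-1)/k = 0.2857
(P2/P1)^exp = 1.3016
W = 3.5000 * 180.5120 * 0.7360 * (1.3016 - 1) = 140.2314 kJ

140.2314 kJ


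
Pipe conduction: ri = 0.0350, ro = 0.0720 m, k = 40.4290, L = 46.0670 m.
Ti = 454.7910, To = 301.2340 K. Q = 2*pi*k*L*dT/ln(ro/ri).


dT = 153.5570 K
ln(ro/ri) = 0.7213
Q = 2*pi*40.4290*46.0670*153.5570 / 0.7213 = 2491182.8925 W

2491182.8925 W


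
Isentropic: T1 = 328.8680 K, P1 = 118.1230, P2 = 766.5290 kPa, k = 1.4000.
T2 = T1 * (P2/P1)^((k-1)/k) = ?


(k-1)/k = 0.2857
(P2/P1)^exp = 1.7063
T2 = 328.8680 * 1.7063 = 561.1476 K

561.1476 K


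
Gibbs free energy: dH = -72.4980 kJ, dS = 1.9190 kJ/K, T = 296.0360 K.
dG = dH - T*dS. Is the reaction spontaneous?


T*dS = 296.0360 * 1.9190 = 568.0931 kJ
dG = -72.4980 - 568.0931 = -640.5911 kJ (spontaneous)

dG = -640.5911 kJ, spontaneous


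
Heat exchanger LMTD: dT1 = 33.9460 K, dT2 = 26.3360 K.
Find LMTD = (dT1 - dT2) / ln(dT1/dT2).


dT1/dT2 = 1.2890
ln(dT1/dT2) = 0.2538
LMTD = 7.6100 / 0.2538 = 29.9802 K

29.9802 K


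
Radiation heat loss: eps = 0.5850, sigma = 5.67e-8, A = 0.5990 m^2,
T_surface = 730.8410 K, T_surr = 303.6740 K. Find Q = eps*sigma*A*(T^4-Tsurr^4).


T^4 = 2.8529e+11
Tsurr^4 = 8.5041e+09
Q = 0.5850 * 5.67e-8 * 0.5990 * 2.7679e+11 = 5499.3944 W

5499.3944 W


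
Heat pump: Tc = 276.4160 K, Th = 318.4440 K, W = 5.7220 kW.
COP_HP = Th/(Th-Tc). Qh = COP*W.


COP = 318.4440 / 42.0280 = 7.5769
Qh = 7.5769 * 5.7220 = 43.3553 kW

COP = 7.5769, Qh = 43.3553 kW


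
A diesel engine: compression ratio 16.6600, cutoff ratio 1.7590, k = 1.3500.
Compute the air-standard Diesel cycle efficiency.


r^(k-1) = 2.6766
rc^k = 2.1434
eta = 0.5831 = 58.3086%

58.3086%


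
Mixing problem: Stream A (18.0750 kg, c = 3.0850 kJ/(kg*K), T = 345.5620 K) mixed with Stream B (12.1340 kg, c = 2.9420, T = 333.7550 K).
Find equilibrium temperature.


num = 31183.4744
den = 91.4596
Tf = 340.9535 K

340.9535 K


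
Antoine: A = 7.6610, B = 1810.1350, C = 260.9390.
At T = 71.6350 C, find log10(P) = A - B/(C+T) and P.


C+T = 332.5740
B/(C+T) = 5.4428
log10(P) = 7.6610 - 5.4428 = 2.2182
P = 10^2.2182 = 165.2709 mmHg

165.2709 mmHg


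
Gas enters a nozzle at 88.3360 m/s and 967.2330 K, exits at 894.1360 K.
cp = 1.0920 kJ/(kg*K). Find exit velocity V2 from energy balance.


dT = 73.0970 K
2*cp*1000*dT = 159643.8480
V1^2 = 7803.2489
V2 = sqrt(167447.0969) = 409.2030 m/s

409.2030 m/s


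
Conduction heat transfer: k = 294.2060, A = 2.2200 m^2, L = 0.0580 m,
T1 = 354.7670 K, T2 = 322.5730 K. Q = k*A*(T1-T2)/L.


dT = 32.1940 K
Q = 294.2060 * 2.2200 * 32.1940 / 0.0580 = 362536.2566 W

362536.2566 W


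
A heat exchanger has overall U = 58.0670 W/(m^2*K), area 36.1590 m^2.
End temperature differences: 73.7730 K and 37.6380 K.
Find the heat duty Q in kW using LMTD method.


LMTD = 53.6941 K
Q = 58.0670 * 36.1590 * 53.6941 = 112738.5861 W = 112.7386 kW

112.7386 kW


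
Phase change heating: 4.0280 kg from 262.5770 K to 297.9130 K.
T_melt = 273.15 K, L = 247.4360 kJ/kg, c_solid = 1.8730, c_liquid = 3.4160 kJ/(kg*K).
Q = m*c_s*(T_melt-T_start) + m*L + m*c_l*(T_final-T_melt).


Q1 (sensible, solid) = 4.0280 * 1.8730 * 10.5730 = 79.7674 kJ
Q2 (latent) = 4.0280 * 247.4360 = 996.6722 kJ
Q3 (sensible, liquid) = 4.0280 * 3.4160 * 24.7630 = 340.7302 kJ
Q_total = 1417.1698 kJ

1417.1698 kJ


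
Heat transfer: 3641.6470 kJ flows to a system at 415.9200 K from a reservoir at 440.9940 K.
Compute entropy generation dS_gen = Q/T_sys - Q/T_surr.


dS_sys = 3641.6470/415.9200 = 8.7556 kJ/K
dS_surr = -3641.6470/440.9940 = -8.2578 kJ/K
dS_gen = 8.7556 - 8.2578 = 0.4978 kJ/K (irreversible)

dS_gen = 0.4978 kJ/K, irreversible


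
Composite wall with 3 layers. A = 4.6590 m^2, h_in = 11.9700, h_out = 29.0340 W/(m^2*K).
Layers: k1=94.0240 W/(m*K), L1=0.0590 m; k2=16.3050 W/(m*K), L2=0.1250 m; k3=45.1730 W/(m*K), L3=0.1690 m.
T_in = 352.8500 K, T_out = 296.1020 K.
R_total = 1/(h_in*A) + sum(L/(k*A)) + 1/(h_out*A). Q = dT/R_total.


R_conv_in = 1/(11.9700*4.6590) = 0.0179
R_1 = 0.0590/(94.0240*4.6590) = 0.0001
R_2 = 0.1250/(16.3050*4.6590) = 0.0016
R_3 = 0.1690/(45.1730*4.6590) = 0.0008
R_conv_out = 1/(29.0340*4.6590) = 0.0074
R_total = 0.0279 K/W
Q = 56.7480 / 0.0279 = 2033.4545 W

R_total = 0.0279 K/W, Q = 2033.4545 W


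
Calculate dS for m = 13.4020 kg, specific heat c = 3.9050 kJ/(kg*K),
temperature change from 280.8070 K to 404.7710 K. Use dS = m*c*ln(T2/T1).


T2/T1 = 1.4415
ln(T2/T1) = 0.3657
dS = 13.4020 * 3.9050 * 0.3657 = 19.1364 kJ/K

19.1364 kJ/K


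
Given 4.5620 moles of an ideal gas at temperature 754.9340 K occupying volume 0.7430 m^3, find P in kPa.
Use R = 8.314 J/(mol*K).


P = nRT/V = 4.5620 * 8.314 * 754.9340 / 0.7430
= 28633.4901 / 0.7430 = 38537.6717 Pa = 38.5377 kPa

38.5377 kPa


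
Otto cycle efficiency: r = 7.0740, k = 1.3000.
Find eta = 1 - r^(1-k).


r^(k-1) = 1.7985
eta = 1 - 1/1.7985 = 0.4440 = 44.3967%

44.3967%


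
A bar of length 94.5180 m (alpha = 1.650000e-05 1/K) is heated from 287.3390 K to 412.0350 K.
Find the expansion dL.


dT = 124.6960 K
dL = 1.650000e-05 * 94.5180 * 124.6960 = 0.194469 m
L_final = 94.712469 m

dL = 0.194469 m


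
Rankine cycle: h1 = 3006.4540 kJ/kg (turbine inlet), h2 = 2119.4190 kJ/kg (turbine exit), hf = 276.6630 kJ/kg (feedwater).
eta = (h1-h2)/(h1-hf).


W = 887.0350 kJ/kg
Q_in = 2729.7910 kJ/kg
eta = 0.3249 = 32.4946%

eta = 32.4946%


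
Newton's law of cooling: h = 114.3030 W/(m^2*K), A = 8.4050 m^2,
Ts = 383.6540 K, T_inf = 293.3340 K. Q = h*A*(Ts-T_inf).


dT = 90.3200 K
Q = 114.3030 * 8.4050 * 90.3200 = 86771.9337 W

86771.9337 W


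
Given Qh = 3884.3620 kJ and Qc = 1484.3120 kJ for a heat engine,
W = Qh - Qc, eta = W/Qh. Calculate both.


W = 3884.3620 - 1484.3120 = 2400.0500 kJ
eta = 2400.0500 / 3884.3620 = 0.6179 = 61.7875%

W = 2400.0500 kJ, eta = 61.7875%


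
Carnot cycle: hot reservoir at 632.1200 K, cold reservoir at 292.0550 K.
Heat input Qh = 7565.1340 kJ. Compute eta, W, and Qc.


eta = 1 - 292.0550/632.1200 = 0.5380
W = 0.5380 * 7565.1340 = 4069.8559 kJ
Qc = 7565.1340 - 4069.8559 = 3495.2781 kJ

eta = 53.7975%, W = 4069.8559 kJ, Qc = 3495.2781 kJ


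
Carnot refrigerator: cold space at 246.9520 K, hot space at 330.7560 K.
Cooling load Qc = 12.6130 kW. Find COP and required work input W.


COP = 246.9520 / 83.8040 = 2.9468
W = 12.6130 / 2.9468 = 4.2803 kW

COP = 2.9468, W = 4.2803 kW


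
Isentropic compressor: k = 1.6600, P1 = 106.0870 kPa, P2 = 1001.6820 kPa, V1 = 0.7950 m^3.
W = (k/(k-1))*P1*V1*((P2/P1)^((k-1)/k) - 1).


(k-1)/k = 0.3976
(P2/P1)^exp = 2.4416
W = 2.5152 * 106.0870 * 0.7950 * (2.4416 - 1) = 305.8041 kJ

305.8041 kJ


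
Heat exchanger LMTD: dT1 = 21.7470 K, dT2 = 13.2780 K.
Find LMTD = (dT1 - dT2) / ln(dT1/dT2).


dT1/dT2 = 1.6378
ln(dT1/dT2) = 0.4934
LMTD = 8.4690 / 0.4934 = 17.1657 K

17.1657 K


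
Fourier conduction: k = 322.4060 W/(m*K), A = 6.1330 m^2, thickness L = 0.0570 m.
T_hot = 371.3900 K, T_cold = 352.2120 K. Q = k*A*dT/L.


dT = 19.1780 K
Q = 322.4060 * 6.1330 * 19.1780 / 0.0570 = 665280.1089 W

665280.1089 W


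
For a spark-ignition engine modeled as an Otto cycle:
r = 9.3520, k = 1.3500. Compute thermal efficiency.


r^(k-1) = 2.1868
eta = 1 - 1/2.1868 = 0.5427 = 54.2719%

54.2719%


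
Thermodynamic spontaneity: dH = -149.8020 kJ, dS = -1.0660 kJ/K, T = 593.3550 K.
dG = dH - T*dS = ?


T*dS = 593.3550 * -1.0660 = -632.5164 kJ
dG = -149.8020 + 632.5164 = 482.7144 kJ (non-spontaneous)

dG = 482.7144 kJ, non-spontaneous


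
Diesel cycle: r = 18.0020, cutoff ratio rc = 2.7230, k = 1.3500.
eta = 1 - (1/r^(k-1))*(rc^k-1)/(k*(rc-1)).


r^(k-1) = 2.7502
rc^k = 3.8665
eta = 0.5519 = 55.1910%

55.1910%
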